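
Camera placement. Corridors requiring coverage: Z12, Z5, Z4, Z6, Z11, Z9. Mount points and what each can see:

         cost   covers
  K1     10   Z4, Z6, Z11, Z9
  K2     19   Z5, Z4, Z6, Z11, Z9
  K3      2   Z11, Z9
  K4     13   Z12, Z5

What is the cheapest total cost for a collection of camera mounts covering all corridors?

23

K1, K4 cover every corridor at cost 10 + 13 = 23.
Any cover uses at least 2 camera mounts; among all covering selections none totals below 23.
Greedy by coverage-per-cost would pick K3, K1, K4 for 25 — worse than the optimum 23.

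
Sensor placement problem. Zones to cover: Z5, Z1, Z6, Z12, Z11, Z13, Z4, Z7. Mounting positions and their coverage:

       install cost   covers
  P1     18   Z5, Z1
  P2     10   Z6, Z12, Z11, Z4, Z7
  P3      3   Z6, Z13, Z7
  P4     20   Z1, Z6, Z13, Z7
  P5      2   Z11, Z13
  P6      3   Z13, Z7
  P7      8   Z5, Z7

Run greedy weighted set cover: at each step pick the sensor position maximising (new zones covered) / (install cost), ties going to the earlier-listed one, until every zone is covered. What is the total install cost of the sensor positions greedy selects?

Pick 1: P3 adds 3 new (Z6, Z13, Z7) at install cost 3 (ratio 3/3).
Pick 2: P5 adds 1 new (Z11) at install cost 2 (ratio 1/2).
Pick 3: P2 adds 2 new (Z12, Z4) at install cost 10 (ratio 2/10).
Pick 4: P7 adds 1 new (Z5) at install cost 8 (ratio 1/8).
Pick 5: P1 adds 1 new (Z1) at install cost 18 (ratio 1/18).
Greedy total install cost: 3 + 2 + 10 + 8 + 18 = 41. (The true optimum is 30, so greedy overshoots here.)

41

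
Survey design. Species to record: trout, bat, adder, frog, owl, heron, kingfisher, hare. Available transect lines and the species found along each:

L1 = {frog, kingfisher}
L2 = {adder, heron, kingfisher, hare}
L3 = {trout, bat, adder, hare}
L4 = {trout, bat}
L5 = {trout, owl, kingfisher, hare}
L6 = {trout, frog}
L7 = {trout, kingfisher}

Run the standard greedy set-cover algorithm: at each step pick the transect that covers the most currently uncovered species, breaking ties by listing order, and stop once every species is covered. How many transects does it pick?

4

Pick 1: L2 covers 4 new species (adder, heron, kingfisher, hare).
Pick 2: L3 covers 2 new species (trout, bat).
Pick 3: L1 covers 1 new species (frog).
Pick 4: L5 covers 1 new species (owl).
Greedy uses 4 transects.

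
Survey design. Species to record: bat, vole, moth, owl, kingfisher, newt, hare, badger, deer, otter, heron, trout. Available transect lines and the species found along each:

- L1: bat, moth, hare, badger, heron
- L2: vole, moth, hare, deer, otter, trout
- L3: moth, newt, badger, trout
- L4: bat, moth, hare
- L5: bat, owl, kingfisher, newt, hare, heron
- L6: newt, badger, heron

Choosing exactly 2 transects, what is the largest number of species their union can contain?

11

Choosing L2, L5 covers {bat, vole, moth, owl, kingfisher, newt, hare, deer, otter, heron, trout} — 11 species.
No choice of 2 transects does better; here badger is left uncovered.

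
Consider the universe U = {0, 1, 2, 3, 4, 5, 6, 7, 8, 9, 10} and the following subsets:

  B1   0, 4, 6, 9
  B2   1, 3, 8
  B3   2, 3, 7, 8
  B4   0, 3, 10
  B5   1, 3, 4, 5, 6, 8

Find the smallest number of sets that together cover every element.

4

B1, B3, B4, B5 together cover {0, 1, 2, 3, 4, 5, 6, 7, 8, 9, 10} — every element.
No 3 of the 5 sets cover everything (all 10 triples fall short), so 4 is minimum.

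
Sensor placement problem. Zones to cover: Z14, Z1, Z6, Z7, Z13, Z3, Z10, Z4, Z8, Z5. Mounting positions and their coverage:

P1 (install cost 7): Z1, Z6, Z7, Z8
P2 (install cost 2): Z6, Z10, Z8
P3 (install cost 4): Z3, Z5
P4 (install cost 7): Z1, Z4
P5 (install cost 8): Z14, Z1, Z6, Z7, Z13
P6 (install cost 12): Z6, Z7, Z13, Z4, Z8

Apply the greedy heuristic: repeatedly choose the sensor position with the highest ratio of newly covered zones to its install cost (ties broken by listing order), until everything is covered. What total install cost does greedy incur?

Pick 1: P2 adds 3 new (Z6, Z10, Z8) at install cost 2 (ratio 3/2).
Pick 2: P3 adds 2 new (Z3, Z5) at install cost 4 (ratio 2/4).
Pick 3: P5 adds 4 new (Z14, Z1, Z7, Z13) at install cost 8 (ratio 4/8).
Pick 4: P4 adds 1 new (Z4) at install cost 7 (ratio 1/7).
Greedy total install cost: 2 + 4 + 8 + 7 = 21.

21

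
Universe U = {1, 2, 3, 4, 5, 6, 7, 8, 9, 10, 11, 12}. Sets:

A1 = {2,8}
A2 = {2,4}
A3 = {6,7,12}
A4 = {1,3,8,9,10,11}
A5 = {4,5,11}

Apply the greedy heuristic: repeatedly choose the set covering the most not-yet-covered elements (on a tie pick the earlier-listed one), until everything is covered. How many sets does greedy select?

4

Pick 1: A4 covers 6 new elements (1, 3, 8, 9, 10, 11).
Pick 2: A3 covers 3 new elements (6, 7, 12).
Pick 3: A2 covers 2 new elements (2, 4).
Pick 4: A5 covers 1 new elements (5).
Greedy uses 4 sets.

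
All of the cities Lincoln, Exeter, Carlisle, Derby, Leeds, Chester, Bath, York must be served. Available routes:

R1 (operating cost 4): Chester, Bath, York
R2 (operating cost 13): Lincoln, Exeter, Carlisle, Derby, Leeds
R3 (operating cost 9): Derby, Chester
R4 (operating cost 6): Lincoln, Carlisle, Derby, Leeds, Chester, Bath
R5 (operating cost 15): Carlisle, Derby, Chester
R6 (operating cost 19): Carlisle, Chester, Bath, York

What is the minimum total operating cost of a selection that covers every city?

R1, R2 cover every city at operating cost 4 + 13 = 17.
Any cover uses at least 2 routes; among all covering selections none totals below 17.
Greedy by coverage-per-operating cost would pick R4, R1, R2 for 23 — worse than the optimum 17.

17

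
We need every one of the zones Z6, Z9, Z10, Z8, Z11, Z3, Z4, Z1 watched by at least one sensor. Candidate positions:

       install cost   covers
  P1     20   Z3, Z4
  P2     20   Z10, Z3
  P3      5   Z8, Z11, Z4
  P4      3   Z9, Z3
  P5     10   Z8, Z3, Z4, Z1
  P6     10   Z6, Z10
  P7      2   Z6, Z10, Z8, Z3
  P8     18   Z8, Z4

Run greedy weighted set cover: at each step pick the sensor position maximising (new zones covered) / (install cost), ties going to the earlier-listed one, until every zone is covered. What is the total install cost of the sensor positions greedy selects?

Pick 1: P7 adds 4 new (Z6, Z10, Z8, Z3) at install cost 2 (ratio 4/2).
Pick 2: P3 adds 2 new (Z11, Z4) at install cost 5 (ratio 2/5).
Pick 3: P4 adds 1 new (Z9) at install cost 3 (ratio 1/3).
Pick 4: P5 adds 1 new (Z1) at install cost 10 (ratio 1/10).
Greedy total install cost: 2 + 5 + 3 + 10 = 20.

20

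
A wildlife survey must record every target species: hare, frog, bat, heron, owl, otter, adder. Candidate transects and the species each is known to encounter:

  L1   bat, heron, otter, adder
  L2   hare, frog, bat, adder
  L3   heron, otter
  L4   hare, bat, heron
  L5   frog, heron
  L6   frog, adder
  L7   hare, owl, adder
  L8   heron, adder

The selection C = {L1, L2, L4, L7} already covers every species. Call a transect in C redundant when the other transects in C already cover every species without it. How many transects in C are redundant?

Drop L1: otter uncovered — not redundant.
Drop L2: frog uncovered — not redundant.
Drop L4: the rest still cover every species — redundant.
Drop L7: owl uncovered — not redundant.
1 redundant: L4.

1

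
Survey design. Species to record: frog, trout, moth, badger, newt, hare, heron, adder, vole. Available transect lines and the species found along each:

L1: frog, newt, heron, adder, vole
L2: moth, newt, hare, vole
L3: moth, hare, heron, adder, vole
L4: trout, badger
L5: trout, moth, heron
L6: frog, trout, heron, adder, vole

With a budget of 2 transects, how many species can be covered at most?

8

Choosing L2, L6 covers {frog, trout, moth, newt, hare, heron, adder, vole} — 8 species.
No choice of 2 transects does better; here badger is left uncovered.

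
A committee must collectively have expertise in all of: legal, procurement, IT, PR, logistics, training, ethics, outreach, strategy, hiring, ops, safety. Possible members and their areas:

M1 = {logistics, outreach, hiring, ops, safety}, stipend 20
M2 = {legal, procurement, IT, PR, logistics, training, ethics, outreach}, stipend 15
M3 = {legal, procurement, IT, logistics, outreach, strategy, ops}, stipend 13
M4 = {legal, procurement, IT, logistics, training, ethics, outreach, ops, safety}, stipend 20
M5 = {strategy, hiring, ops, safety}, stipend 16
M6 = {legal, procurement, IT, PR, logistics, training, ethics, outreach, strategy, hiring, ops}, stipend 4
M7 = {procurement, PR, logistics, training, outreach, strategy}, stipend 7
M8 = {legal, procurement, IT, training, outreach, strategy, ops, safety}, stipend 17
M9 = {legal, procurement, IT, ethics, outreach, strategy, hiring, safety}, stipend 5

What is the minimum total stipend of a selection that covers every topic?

M6, M9 cover every topic at stipend 4 + 5 = 9.
Any cover uses at least 2 members; among all covering selections none totals below 9.

9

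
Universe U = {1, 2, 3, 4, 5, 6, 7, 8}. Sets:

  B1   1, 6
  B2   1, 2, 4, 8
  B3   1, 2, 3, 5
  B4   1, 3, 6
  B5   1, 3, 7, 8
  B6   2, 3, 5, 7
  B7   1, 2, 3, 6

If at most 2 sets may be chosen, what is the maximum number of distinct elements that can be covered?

Choosing B2, B6 covers {1, 2, 3, 4, 5, 7, 8} — 7 elements.
No choice of 2 sets does better; here 6 is left uncovered.

7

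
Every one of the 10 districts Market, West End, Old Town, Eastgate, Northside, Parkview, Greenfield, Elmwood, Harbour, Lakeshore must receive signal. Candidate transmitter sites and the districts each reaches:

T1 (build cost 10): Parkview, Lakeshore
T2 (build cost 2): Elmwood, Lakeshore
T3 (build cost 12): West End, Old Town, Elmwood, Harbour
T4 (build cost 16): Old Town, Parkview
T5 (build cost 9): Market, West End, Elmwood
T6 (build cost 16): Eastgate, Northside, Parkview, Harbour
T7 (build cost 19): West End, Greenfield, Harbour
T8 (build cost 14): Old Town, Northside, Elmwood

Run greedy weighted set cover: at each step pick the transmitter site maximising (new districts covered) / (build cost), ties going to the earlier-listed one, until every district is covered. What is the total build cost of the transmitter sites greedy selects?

Pick 1: T2 adds 2 new (Elmwood, Lakeshore) at build cost 2 (ratio 2/2).
Pick 2: T3 adds 3 new (West End, Old Town, Harbour) at build cost 12 (ratio 3/12).
Pick 3: T6 adds 3 new (Eastgate, Northside, Parkview) at build cost 16 (ratio 3/16).
Pick 4: T5 adds 1 new (Market) at build cost 9 (ratio 1/9).
Pick 5: T7 adds 1 new (Greenfield) at build cost 19 (ratio 1/19).
Greedy total build cost: 2 + 12 + 16 + 9 + 19 = 58.

58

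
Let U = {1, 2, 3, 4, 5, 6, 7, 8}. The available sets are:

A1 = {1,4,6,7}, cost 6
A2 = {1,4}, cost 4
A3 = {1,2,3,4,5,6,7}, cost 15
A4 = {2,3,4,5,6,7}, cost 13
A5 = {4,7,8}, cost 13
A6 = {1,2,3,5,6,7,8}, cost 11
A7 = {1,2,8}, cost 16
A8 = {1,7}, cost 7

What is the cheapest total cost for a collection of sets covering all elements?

A2, A6 cover every element at cost 4 + 11 = 15.
Any cover uses at least 2 sets; among all covering selections none totals below 15.

15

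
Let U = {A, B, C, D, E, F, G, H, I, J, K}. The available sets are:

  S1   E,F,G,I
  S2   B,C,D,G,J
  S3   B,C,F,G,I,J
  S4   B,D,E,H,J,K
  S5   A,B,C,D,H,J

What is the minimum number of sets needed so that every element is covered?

S1, S4, S5 together cover {A, B, C, D, E, F, G, H, I, J, K} — every element.
No 2 of the 5 sets cover everything (all 10 pairs fall short), so 3 is minimum.

3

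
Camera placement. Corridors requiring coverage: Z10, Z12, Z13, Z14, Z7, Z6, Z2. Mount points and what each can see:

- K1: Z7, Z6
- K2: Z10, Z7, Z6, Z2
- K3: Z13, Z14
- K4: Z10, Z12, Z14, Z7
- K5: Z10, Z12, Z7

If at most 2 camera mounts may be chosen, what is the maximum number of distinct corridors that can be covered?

Choosing K2, K3 covers {Z10, Z13, Z14, Z7, Z6, Z2} — 6 corridors.
No choice of 2 camera mounts does better; here Z12 is left uncovered.

6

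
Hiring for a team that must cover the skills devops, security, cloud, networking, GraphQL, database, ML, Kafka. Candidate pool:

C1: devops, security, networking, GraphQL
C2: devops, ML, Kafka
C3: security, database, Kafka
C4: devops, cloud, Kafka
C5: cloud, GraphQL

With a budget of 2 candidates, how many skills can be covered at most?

Choosing C1, C2 covers {devops, security, networking, GraphQL, ML, Kafka} — 6 skills.
No choice of 2 candidates does better; here cloud, database are left uncovered.

6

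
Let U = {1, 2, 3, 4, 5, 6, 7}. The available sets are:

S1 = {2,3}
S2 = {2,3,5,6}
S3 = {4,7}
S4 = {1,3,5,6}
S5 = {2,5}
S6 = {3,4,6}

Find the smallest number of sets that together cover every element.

3

S1, S3, S4 together cover {1, 2, 3, 4, 5, 6, 7} — every element.
No 2 of the 6 sets cover everything (all 15 pairs fall short), so 3 is minimum.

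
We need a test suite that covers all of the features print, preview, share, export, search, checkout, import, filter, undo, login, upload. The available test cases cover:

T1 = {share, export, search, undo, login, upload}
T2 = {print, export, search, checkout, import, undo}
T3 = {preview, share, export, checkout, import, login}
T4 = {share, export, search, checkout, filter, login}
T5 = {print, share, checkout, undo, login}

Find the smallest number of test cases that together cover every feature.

4

T1, T2, T3, T4 together cover {print, preview, share, export, search, checkout, import, filter, undo, login, upload} — every feature.
No 3 of the 5 test cases cover everything (all 10 triples fall short), so 4 is minimum.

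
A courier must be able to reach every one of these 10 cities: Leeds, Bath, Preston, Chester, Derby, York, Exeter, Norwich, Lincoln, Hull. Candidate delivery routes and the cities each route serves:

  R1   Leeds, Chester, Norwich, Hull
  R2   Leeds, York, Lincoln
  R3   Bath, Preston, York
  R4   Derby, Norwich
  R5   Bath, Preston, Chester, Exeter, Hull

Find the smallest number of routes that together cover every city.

3

R2, R4, R5 together cover {Leeds, Bath, Preston, Chester, Derby, York, Exeter, Norwich, Lincoln, Hull} — every city.
No 2 of the 5 routes cover everything (all 10 pairs fall short), so 3 is minimum.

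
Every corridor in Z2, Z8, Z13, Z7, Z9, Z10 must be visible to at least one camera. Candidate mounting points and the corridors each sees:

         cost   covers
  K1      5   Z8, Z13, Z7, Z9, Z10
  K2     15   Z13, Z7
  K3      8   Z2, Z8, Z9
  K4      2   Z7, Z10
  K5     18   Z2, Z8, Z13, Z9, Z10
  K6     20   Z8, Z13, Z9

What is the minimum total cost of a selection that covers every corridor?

13

K1, K3 cover every corridor at cost 5 + 8 = 13.
Any cover uses at least 2 camera mounts; among all covering selections none totals below 13.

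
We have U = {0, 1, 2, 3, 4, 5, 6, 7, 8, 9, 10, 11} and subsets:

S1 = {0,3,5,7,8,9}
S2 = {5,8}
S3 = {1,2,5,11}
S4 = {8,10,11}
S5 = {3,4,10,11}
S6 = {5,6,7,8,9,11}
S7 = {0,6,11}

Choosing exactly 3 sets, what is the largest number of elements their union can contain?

11

Choosing S1, S3, S5 covers {0, 1, 2, 3, 4, 5, 7, 8, 9, 10, 11} — 11 elements.
No choice of 3 sets does better; here 6 is left uncovered.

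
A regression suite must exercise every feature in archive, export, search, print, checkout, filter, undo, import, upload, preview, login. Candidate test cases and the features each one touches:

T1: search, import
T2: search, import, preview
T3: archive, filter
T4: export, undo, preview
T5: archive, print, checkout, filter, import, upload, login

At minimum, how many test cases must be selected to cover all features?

T1, T4, T5 together cover {archive, export, search, print, checkout, filter, undo, import, upload, preview, login} — every feature.
No 2 of the 5 test cases cover everything (all 10 pairs fall short), so 3 is minimum.

3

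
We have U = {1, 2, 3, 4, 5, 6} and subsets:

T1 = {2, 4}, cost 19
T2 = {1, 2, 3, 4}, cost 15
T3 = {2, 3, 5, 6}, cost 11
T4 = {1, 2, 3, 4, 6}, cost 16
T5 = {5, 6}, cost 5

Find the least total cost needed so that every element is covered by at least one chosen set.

T2, T5 cover every element at cost 15 + 5 = 20.
Any cover uses at least 2 sets; among all covering selections none totals below 20.

20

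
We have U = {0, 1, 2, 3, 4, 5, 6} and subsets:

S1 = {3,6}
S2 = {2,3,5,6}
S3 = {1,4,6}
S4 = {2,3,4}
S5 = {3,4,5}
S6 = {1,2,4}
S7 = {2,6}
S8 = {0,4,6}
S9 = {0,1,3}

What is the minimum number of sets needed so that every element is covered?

S2, S3, S8 together cover {0, 1, 2, 3, 4, 5, 6} — every element.
No 2 of the 9 sets cover everything (all 36 pairs fall short), so 3 is minimum.

3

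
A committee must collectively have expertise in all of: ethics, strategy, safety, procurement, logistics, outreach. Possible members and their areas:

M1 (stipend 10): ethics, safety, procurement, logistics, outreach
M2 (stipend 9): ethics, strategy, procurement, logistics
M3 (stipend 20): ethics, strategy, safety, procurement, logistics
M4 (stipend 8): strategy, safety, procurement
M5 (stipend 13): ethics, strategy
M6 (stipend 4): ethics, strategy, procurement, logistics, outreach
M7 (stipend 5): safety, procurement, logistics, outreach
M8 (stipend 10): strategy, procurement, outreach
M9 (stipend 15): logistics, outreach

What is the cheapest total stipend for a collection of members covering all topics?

M6, M7 cover every topic at stipend 4 + 5 = 9.
Any cover uses at least 2 members; among all covering selections none totals below 9.

9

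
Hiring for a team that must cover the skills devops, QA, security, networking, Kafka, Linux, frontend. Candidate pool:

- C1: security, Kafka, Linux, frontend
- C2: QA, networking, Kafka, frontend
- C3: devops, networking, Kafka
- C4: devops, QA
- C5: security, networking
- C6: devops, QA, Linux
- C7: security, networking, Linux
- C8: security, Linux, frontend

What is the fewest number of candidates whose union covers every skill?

C1, C2, C3 together cover {devops, QA, security, networking, Kafka, Linux, frontend} — every skill.
No 2 of the 8 candidates cover everything (all 28 pairs fall short), so 3 is minimum.

3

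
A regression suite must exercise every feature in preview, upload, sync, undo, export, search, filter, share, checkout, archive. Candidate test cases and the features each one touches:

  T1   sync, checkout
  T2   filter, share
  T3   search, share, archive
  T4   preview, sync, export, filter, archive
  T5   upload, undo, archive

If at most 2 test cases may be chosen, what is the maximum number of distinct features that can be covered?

Choosing T3, T4 covers {preview, sync, export, search, filter, share, archive} — 7 features.
No choice of 2 test cases does better; here upload, undo, checkout are left uncovered.

7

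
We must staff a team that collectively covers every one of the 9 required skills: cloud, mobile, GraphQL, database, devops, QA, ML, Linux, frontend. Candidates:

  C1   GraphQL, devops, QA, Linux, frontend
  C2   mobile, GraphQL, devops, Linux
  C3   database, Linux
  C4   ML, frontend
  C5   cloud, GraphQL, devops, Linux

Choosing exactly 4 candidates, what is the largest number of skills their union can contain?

8

Choosing C1, C2, C3, C4 covers {mobile, GraphQL, database, devops, QA, ML, Linux, frontend} — 8 skills.
No choice of 4 candidates does better; here cloud is left uncovered.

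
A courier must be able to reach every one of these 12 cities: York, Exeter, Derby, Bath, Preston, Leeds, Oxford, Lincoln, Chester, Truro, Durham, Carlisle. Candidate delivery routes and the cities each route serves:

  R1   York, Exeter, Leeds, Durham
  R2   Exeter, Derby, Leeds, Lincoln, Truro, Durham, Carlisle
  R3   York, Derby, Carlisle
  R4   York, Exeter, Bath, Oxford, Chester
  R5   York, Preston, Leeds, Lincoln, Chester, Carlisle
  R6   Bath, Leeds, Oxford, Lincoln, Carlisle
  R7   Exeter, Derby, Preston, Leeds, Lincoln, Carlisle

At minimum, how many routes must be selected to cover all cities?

R2, R4, R5 together cover {York, Exeter, Derby, Bath, Preston, Leeds, Oxford, Lincoln, Chester, Truro, Durham, Carlisle} — every city.
No 2 of the 7 routes cover everything (all 21 pairs fall short), so 3 is minimum.

3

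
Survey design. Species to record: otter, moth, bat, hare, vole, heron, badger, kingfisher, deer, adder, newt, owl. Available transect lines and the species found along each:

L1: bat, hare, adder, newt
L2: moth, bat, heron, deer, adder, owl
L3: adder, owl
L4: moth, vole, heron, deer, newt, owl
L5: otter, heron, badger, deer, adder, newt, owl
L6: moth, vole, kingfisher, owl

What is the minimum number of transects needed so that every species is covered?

L1, L5, L6 together cover {otter, moth, bat, hare, vole, heron, badger, kingfisher, deer, adder, newt, owl} — every species.
No 2 of the 6 transects cover everything (all 15 pairs fall short), so 3 is minimum.

3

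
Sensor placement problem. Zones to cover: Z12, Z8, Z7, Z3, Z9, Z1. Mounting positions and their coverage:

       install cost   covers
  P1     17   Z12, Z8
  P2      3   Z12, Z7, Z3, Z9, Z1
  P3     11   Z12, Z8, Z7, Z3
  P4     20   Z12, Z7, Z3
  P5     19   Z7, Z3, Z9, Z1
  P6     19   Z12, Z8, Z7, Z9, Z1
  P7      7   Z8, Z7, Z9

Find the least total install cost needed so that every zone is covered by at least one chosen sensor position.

P2, P7 cover every zone at install cost 3 + 7 = 10.
Any cover uses at least 2 sensor positions; among all covering selections none totals below 10.

10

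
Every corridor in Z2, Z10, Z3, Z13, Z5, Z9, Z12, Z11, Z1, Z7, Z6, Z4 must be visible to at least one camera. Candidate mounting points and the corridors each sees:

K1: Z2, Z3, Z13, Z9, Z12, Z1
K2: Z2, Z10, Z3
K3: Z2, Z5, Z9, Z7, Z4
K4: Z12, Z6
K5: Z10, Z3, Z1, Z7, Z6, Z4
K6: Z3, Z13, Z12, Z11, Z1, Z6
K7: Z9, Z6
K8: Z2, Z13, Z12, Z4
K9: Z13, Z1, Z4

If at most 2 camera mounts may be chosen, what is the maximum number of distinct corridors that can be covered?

Choosing K3, K6 covers {Z2, Z3, Z13, Z5, Z9, Z12, Z11, Z1, Z7, Z6, Z4} — 11 corridors.
No choice of 2 camera mounts does better; here Z10 is left uncovered.

11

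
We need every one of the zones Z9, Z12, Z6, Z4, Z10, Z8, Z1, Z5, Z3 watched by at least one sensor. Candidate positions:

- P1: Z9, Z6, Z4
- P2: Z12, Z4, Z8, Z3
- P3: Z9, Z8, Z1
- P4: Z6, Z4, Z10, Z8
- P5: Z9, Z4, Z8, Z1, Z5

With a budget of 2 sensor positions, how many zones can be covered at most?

7

Choosing P2, P5 covers {Z9, Z12, Z4, Z8, Z1, Z5, Z3} — 7 zones.
No choice of 2 sensor positions does better; here Z6, Z10 are left uncovered.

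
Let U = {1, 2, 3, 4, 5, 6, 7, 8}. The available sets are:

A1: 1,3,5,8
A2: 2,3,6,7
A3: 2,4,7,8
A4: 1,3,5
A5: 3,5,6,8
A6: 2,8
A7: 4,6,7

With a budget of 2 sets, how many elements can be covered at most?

7

Choosing A1, A2 covers {1, 2, 3, 5, 6, 7, 8} — 7 elements.
No choice of 2 sets does better; here 4 is left uncovered.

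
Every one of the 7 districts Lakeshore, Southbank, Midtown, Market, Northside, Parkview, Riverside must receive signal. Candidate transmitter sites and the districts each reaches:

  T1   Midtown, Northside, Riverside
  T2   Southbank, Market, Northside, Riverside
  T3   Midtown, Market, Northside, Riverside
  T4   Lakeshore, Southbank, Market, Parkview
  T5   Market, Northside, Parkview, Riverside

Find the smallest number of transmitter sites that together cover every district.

2

T1, T4 together cover {Lakeshore, Southbank, Midtown, Market, Northside, Parkview, Riverside} — every district.
No single transmitter site contains all 7 districts, so 2 is optimal.
Greedy (largest uncovered first) would take T2, T4, T1 — 3 transmitter sites — but 2 suffice.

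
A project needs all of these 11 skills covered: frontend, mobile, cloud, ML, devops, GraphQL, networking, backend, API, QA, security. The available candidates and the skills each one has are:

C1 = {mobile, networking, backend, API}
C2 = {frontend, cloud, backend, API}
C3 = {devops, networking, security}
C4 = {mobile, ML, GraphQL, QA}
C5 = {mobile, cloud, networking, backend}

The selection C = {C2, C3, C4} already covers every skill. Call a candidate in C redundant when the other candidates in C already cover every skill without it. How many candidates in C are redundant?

Drop C2: frontend, cloud, backend, API uncovered — not redundant.
Drop C3: devops, networking, security uncovered — not redundant.
Drop C4: mobile, ML, GraphQL, QA uncovered — not redundant.
None of the candidates in C is redundant.

0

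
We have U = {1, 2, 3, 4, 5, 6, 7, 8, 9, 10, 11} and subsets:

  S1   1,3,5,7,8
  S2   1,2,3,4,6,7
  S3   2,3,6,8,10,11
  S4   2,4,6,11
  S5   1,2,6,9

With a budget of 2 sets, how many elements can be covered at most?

Choosing S1, S3 covers {1, 2, 3, 5, 6, 7, 8, 10, 11} — 9 elements.
No choice of 2 sets does better; here 4, 9 are left uncovered.

9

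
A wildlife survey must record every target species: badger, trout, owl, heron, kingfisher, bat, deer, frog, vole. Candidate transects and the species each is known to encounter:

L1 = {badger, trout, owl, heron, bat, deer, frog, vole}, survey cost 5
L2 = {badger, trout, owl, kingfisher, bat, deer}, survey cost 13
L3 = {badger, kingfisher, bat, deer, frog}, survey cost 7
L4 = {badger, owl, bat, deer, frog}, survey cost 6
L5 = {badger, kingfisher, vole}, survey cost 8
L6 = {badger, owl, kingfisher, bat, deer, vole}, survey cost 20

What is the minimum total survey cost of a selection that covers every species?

12

L1, L3 cover every species at survey cost 5 + 7 = 12.
Any cover uses at least 2 transects; among all covering selections none totals below 12.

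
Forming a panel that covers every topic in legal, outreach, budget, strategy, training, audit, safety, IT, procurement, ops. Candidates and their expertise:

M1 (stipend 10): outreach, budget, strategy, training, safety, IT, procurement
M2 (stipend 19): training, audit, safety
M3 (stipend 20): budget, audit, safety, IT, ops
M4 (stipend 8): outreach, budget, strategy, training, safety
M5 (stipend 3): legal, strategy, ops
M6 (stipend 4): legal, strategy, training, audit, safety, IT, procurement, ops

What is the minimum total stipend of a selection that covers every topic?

12

M4, M6 cover every topic at stipend 8 + 4 = 12.
Any cover uses at least 2 members; among all covering selections none totals below 12.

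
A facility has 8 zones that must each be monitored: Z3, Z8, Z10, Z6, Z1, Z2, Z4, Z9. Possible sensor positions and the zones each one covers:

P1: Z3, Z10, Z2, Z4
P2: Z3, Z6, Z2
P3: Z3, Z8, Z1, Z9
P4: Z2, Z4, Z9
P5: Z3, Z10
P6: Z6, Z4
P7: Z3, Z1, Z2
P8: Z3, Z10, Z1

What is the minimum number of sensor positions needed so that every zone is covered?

P1, P2, P3 together cover {Z3, Z8, Z10, Z6, Z1, Z2, Z4, Z9} — every zone.
No 2 of the 8 sensor positions cover everything (all 28 pairs fall short), so 3 is minimum.

3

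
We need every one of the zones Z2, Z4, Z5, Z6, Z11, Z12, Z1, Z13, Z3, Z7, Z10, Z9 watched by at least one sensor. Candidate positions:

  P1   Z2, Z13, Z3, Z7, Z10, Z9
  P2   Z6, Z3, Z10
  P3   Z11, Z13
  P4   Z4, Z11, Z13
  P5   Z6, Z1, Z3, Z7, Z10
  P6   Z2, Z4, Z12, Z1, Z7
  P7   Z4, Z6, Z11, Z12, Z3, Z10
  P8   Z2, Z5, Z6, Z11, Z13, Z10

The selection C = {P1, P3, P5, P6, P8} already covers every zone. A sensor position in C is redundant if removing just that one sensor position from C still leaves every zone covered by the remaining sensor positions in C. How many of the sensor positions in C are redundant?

Drop P1: Z9 uncovered — not redundant.
Drop P3: the rest still cover every zone — redundant.
Drop P5: the rest still cover every zone — redundant.
Drop P6: Z4, Z12 uncovered — not redundant.
Drop P8: Z5 uncovered — not redundant.
2 redundant: P3, P5.

2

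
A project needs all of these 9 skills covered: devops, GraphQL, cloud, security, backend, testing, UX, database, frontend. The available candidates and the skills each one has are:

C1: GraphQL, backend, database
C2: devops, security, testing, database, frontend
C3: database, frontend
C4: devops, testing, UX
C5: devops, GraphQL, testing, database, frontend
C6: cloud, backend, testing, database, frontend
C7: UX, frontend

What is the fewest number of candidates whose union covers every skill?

C1, C2, C4, C6 together cover {devops, GraphQL, cloud, security, backend, testing, UX, database, frontend} — every skill.
No 3 of the 7 candidates cover everything (all 35 triples fall short), so 4 is minimum.

4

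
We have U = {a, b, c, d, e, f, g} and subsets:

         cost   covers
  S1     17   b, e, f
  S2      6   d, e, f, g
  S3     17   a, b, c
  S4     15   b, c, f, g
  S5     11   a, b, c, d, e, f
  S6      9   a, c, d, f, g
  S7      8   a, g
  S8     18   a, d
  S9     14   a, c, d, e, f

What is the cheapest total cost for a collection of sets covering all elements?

S2, S5 cover every element at cost 6 + 11 = 17.
Any cover uses at least 2 sets; among all covering selections none totals below 17.

17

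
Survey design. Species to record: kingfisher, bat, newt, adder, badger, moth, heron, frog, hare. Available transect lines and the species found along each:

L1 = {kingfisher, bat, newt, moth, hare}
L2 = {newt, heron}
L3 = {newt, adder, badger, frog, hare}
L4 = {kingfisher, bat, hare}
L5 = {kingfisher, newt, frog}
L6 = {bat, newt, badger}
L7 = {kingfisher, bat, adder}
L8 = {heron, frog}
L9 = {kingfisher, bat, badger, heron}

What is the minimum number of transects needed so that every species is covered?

3

L1, L2, L3 together cover {kingfisher, bat, newt, adder, badger, moth, heron, frog, hare} — every species.
No 2 of the 9 transects cover everything (all 36 pairs fall short), so 3 is minimum.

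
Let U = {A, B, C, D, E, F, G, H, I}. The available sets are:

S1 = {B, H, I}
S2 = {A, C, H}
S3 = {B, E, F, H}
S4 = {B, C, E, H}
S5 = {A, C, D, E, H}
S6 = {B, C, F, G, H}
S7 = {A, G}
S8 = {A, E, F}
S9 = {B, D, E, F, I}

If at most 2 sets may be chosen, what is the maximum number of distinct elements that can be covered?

Choosing S2, S9 covers {A, B, C, D, E, F, H, I} — 8 elements.
No choice of 2 sets does better; here G is left uncovered.

8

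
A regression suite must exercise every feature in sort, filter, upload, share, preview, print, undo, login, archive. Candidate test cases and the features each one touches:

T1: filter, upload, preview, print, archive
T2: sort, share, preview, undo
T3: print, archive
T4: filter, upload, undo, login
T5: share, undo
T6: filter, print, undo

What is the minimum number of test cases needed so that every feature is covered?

3

T1, T2, T4 together cover {sort, filter, upload, share, preview, print, undo, login, archive} — every feature.
No 2 of the 6 test cases cover everything (all 15 pairs fall short), so 3 is minimum.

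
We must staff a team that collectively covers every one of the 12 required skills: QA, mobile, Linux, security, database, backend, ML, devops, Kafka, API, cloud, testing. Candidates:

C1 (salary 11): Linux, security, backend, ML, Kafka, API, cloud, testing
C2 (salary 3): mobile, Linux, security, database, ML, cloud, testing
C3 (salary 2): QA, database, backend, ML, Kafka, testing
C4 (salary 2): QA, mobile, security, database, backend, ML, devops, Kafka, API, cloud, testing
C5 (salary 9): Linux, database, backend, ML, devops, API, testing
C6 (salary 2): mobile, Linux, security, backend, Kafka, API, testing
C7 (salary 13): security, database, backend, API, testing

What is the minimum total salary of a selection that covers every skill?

C4, C6 cover every skill at salary 2 + 2 = 4.
Any cover uses at least 2 candidates; among all covering selections none totals below 4.

4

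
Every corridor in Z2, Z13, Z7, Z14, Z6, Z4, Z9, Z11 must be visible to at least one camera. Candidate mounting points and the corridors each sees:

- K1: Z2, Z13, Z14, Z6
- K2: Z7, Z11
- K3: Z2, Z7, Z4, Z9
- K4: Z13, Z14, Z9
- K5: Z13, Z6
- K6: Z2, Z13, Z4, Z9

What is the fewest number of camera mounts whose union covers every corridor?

3

K1, K2, K3 together cover {Z2, Z13, Z7, Z14, Z6, Z4, Z9, Z11} — every corridor.
No 2 of the 6 camera mounts cover everything (all 15 pairs fall short), so 3 is minimum.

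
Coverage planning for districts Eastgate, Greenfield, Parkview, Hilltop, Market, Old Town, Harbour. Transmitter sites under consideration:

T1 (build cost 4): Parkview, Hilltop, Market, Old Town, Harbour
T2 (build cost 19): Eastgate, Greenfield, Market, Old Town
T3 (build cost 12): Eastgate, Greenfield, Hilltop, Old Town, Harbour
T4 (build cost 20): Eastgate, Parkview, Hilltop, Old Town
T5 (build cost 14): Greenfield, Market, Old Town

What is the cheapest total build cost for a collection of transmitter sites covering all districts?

16

T1, T3 cover every district at build cost 4 + 12 = 16.
Any cover uses at least 2 transmitter sites; among all covering selections none totals below 16.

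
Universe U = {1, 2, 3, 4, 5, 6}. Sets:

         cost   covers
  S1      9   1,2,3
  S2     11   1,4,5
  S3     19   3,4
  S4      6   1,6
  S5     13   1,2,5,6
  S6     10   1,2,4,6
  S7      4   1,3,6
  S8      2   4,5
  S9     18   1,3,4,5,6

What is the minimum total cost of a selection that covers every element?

15

S1, S7, S8 cover every element at cost 9 + 4 + 2 = 15.
Any cover uses at least 2 sets; among all covering selections none totals below 15.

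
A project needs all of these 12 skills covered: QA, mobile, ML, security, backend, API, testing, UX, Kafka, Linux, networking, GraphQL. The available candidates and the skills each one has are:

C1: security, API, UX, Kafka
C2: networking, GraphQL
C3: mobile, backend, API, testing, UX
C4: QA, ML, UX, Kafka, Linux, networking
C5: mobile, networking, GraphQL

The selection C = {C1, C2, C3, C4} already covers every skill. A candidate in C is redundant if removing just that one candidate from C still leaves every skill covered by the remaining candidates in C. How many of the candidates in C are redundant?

Drop C1: security uncovered — not redundant.
Drop C2: GraphQL uncovered — not redundant.
Drop C3: mobile, backend, testing uncovered — not redundant.
Drop C4: QA, ML, Linux uncovered — not redundant.
None of the candidates in C is redundant.

0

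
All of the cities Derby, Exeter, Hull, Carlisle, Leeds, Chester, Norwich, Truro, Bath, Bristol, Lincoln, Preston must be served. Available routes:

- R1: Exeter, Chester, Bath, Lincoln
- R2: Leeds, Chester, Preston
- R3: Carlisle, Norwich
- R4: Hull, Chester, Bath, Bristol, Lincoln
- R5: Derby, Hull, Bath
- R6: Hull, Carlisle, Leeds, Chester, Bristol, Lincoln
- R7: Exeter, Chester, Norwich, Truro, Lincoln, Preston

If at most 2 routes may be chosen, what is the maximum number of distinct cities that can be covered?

Choosing R6, R7 covers {Exeter, Hull, Carlisle, Leeds, Chester, Norwich, Truro, Bristol, Lincoln, Preston} — 10 cities.
No choice of 2 routes does better; here Derby, Bath are left uncovered.

10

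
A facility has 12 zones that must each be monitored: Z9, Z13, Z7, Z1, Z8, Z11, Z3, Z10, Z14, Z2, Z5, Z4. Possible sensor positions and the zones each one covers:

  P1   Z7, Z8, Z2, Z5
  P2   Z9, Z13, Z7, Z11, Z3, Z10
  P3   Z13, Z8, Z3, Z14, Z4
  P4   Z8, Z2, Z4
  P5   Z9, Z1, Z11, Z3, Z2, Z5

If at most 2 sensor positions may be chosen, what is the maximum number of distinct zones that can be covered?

10

Choosing P3, P5 covers {Z9, Z13, Z1, Z8, Z11, Z3, Z14, Z2, Z5, Z4} — 10 zones.
No choice of 2 sensor positions does better; here Z7, Z10 are left uncovered.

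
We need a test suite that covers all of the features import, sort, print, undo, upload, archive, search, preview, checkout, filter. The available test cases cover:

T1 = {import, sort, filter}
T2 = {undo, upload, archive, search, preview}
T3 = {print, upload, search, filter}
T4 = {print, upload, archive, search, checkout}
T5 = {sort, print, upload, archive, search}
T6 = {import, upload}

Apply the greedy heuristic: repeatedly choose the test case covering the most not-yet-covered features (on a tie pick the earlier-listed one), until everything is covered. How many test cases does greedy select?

3

Pick 1: T2 covers 5 new features (undo, upload, archive, search, preview).
Pick 2: T1 covers 3 new features (import, sort, filter).
Pick 3: T4 covers 2 new features (print, checkout).
Greedy uses 3 test cases.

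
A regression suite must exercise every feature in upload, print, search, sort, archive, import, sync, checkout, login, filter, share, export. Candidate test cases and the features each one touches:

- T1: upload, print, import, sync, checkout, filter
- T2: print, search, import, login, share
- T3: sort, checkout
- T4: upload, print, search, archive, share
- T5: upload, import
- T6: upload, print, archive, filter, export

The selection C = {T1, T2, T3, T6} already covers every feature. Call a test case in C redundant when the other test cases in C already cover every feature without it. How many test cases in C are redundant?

0

Drop T1: sync uncovered — not redundant.
Drop T2: search, login, share uncovered — not redundant.
Drop T3: sort uncovered — not redundant.
Drop T6: archive, export uncovered — not redundant.
None of the test cases in C is redundant.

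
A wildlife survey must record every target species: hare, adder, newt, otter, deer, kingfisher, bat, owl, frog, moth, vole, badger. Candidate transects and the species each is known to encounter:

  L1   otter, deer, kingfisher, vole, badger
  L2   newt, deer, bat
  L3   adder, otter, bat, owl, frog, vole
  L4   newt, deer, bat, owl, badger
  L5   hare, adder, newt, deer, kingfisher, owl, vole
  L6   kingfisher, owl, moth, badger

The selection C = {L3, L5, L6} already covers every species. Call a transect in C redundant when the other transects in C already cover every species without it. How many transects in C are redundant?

Drop L3: otter, bat, frog uncovered — not redundant.
Drop L5: hare, newt, deer uncovered — not redundant.
Drop L6: moth, badger uncovered — not redundant.
None of the transects in C is redundant.

0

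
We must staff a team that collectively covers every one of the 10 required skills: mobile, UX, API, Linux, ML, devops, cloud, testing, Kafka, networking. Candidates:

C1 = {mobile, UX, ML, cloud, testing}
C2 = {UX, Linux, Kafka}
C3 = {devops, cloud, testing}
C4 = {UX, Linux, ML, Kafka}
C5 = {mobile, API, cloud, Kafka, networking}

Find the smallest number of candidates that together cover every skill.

3

C3, C4, C5 together cover {mobile, UX, API, Linux, ML, devops, cloud, testing, Kafka, networking} — every skill.
No 2 of the 5 candidates cover everything (all 10 pairs fall short), so 3 is minimum.
Greedy (largest uncovered first) would take C1, C5, C2, C3 — 4 candidates — but 3 suffice.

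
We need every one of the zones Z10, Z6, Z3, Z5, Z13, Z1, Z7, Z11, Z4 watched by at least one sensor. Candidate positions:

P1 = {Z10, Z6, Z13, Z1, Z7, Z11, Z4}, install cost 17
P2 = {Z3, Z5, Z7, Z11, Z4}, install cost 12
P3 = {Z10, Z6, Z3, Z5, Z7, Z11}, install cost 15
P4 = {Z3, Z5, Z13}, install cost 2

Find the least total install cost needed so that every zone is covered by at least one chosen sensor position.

P1, P4 cover every zone at install cost 17 + 2 = 19.
Any cover uses at least 2 sensor positions; among all covering selections none totals below 19.

19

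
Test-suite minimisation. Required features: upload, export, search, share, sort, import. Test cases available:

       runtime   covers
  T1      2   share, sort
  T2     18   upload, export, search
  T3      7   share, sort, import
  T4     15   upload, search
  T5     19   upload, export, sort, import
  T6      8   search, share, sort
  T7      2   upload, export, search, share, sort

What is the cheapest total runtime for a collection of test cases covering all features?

9

T3, T7 cover every feature at runtime 7 + 2 = 9.
Any cover uses at least 2 test cases; among all covering selections none totals below 9.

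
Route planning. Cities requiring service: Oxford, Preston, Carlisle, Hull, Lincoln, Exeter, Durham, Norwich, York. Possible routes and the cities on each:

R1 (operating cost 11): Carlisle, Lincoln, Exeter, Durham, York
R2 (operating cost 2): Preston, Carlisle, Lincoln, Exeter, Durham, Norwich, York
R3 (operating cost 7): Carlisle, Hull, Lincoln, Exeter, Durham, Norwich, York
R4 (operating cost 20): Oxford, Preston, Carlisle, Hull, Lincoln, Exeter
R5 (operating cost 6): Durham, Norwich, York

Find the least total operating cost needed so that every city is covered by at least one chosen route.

22

R2, R4 cover every city at operating cost 2 + 20 = 22.
Any cover uses at least 2 routes; among all covering selections none totals below 22.
Greedy by coverage-per-operating cost would pick R2, R3, R4 for 29 — worse than the optimum 22.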